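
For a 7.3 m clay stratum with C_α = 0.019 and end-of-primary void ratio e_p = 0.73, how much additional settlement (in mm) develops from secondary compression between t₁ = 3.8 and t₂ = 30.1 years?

Secondary compression: S_s = C_α·H/(1+e_p)·log₁₀(t₂/t₁)
S_s = 0.019×7.3/(1+0.73)×log₁₀(30.1/3.8)
    = 0.08017 × 0.8988 = 0.07206 m

S_s ≈ 72.1 mm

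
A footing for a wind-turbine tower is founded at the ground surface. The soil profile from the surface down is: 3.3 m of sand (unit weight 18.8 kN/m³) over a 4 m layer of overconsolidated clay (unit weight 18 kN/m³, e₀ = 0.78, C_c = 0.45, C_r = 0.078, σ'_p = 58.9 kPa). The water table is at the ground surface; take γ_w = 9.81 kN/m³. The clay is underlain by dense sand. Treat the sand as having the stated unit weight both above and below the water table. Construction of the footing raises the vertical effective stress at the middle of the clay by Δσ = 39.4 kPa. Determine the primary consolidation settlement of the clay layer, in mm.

Mid-depth of clay below the ground surface: z = 3.3 + 4/2 = 5.3 m.
Total vertical stress at mid-clay: σ_v = 18.8×3.3 + 18×2 = 98.04 kPa.
Pore pressure: u = 9.81×(5.3 − 0) = 51.993 kPa.
Initial effective stress: σ'_0 = σ_v − u = 98.04 − 51.993 = 46.047 kPa.
Final effective stress: σ'_f = 46.047 + 39.4 = 85.447 kPa.
σ'_f = 85.447 > σ'_p = 58.9 kPa, so the stress path crosses the preconsolidation pressure — recompression up to σ'_p, then virgin compression beyond:
S_c = H/(1+e₀)·[C_r·log₁₀(σ'_p/σ'_0) + C_c·log₁₀(σ'_f/σ'_p)]
    = 4/1.78 × [0.078×log₁₀(58.9/46.047) + 0.45×log₁₀(85.447/58.9)]
    = 2.2472 × [0.0083393 + 0.072712] = 0.1821 m

S_c ≈ 182 mm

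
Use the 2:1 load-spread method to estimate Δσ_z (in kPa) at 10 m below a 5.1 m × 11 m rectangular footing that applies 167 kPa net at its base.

Δσ_z ≈ 29.5 kPa

By the 2:1 method the load spreads at 1 horizontal : 2 vertical, so at depth z the loaded area has grown by z in each plan dimension:
Δσ = qBL/((B+z)(L+z)) = 167×5.1×11/((5.1+10)(11+10)) = 29.545 kPa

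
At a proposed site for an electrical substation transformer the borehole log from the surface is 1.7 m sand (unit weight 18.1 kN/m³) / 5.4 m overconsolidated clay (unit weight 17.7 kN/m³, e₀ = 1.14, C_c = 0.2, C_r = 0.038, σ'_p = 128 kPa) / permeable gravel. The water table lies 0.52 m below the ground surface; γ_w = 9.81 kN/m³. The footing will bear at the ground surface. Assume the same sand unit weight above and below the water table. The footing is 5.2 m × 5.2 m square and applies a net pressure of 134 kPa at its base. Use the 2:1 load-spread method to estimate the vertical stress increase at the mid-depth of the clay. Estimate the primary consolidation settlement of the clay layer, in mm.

S_c ≈ 28.3 mm

Mid-depth of clay below the ground surface: z = 1.7 + 5.4/2 = 4.4 m.
Total vertical stress at mid-clay: σ_v = 18.1×1.7 + 17.7×2.7 = 78.56 kPa.
Pore pressure: u = 9.81×(4.4 − 0.52) = 38.063 kPa.
Initial effective stress: σ'_0 = σ_v − u = 78.56 − 38.063 = 40.497 kPa.
Stress increase at mid-clay by the 2:1 spreading method:
Δσ = qBL/((B+z)(L+z)) = 134×5.2×5.2/((5.2+4.4)(5.2+4.4)) = 39.316 kPa
Final effective stress: σ'_f = 40.497 + 39.316 = 79.813 kPa.
σ'_f = 79.813 ≤ σ'_p = 128 kPa, so the clay remains overconsolidated and only the recompression index applies:
S_c = C_r·H/(1+e₀)·log₁₀(σ'_f/σ'_0) = 0.038×5.4/2.14×log₁₀(79.813/40.497)
    = 0.095889 × 0.29465 = 0.02825 m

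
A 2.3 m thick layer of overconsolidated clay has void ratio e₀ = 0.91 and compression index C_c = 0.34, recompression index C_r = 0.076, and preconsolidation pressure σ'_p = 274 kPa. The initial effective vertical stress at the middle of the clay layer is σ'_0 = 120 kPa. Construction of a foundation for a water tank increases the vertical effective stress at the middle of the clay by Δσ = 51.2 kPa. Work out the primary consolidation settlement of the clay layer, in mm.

Final effective stress: σ'_f = 120 + 51.2 = 171.2 kPa.
σ'_f = 171.2 ≤ σ'_p = 274 kPa, so the clay remains overconsolidated and only the recompression index applies:
S_c = C_r·H/(1+e₀)·log₁₀(σ'_f/σ'_0) = 0.076×2.3/1.91×log₁₀(171.2/120)
    = 0.091519 × 0.15432 = 0.01412 m

S_c ≈ 14.1 mm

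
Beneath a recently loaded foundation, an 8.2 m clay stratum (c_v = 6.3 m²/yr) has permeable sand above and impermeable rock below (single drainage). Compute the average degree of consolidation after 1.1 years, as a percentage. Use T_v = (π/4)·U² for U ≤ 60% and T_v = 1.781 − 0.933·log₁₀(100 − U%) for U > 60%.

Drainage path length: H_d = H = 8.2 m (single drainage).
T_v = c_v·t/H_d² = 6.3×1.1/8.2² = 0.10306.
T_v = 0.10306 corresponds to the U ≤ 60% branch:
U = √(4T_v/π) = 0.3622

U ≈ 36.2 %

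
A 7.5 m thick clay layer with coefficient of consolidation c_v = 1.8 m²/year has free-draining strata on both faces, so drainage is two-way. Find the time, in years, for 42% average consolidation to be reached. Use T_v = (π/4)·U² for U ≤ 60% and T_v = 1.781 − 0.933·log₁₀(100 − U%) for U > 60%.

t ≈ 1.08 years

Drainage path length: H_d = H/2 = 3.75 m (double drainage).
U ≤ 60%: T_v = (π/4)·U² = (π/4)×0.42² = 0.13854.
t = T_v·H_d²/c_v = 0.13854×3.75²/1.8 = 1.082 years.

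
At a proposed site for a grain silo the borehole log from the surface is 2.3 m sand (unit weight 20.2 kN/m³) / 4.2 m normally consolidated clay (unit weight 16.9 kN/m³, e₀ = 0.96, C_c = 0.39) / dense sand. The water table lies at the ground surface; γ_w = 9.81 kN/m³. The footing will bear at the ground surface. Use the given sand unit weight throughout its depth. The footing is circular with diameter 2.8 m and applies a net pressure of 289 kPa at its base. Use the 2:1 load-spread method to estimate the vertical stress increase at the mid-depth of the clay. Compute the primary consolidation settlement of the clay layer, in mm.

S_c ≈ 274 mm

Mid-depth of clay below the ground surface: z = 2.3 + 4.2/2 = 4.4 m.
Total vertical stress at mid-clay: σ_v = 20.2×2.3 + 16.9×2.1 = 81.95 kPa.
Pore pressure: u = 9.81×(4.4 − 0) = 43.164 kPa.
Initial effective stress: σ'_0 = σ_v − u = 81.95 − 43.164 = 38.786 kPa.
Stress increase at mid-clay by the 2:1 spreading method:
Δσ ≈ qD²/(D+z)² = 289×2.8²/(2.8+4.4)² = 43.707 kPa
Final effective stress: σ'_f = σ'_0 + Δσ = 38.786 + 43.707 = 82.493 kPa.
Normally consolidated clay, so the full stress increment lies on the virgin compression line:
S_c = C_c·H/(1+e₀)·log₁₀(σ'_f/σ'_0) = 0.39×4.2/(1+0.96)×log₁₀(82.493/38.786)
    = 0.83571 × 0.32774 = 0.2739 m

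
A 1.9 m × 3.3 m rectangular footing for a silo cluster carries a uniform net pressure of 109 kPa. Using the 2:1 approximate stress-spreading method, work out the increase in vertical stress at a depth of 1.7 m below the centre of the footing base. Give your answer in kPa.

Δσ_z ≈ 38 kPa

By the 2:1 method the load spreads at 1 horizontal : 2 vertical, so at depth z the loaded area has grown by z in each plan dimension:
Δσ = qBL/((B+z)(L+z)) = 109×1.9×3.3/((1.9+1.7)(3.3+1.7)) = 37.968 kPa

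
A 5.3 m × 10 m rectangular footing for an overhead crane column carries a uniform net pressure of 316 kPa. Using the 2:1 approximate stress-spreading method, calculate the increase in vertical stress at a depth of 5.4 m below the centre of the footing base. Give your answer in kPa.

By the 2:1 method the load spreads at 1 horizontal : 2 vertical, so at depth z the loaded area has grown by z in each plan dimension:
Δσ = qBL/((B+z)(L+z)) = 316×5.3×10/((5.3+5.4)(10+5.4)) = 101.64 kPa

Δσ_z ≈ 102 kPa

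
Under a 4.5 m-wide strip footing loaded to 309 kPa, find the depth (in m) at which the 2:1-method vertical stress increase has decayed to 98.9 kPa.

z ≈ 9.56 m

2:1 spreading — at depth z the loaded area has grown by z in each plan dimension:
qB/(B+z) = Δσ_z ⇒ z = qB/Δσ_z − B = 309×4.5/98.9 − 4.5 = 9.56 m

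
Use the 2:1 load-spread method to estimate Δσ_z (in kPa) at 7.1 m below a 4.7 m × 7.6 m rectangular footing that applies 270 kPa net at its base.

Δσ_z ≈ 55.6 kPa

By the 2:1 method the load spreads at 1 horizontal : 2 vertical, so at depth z the loaded area has grown by z in each plan dimension:
Δσ = qBL/((B+z)(L+z)) = 270×4.7×7.6/((4.7+7.1)(7.6+7.1)) = 55.6 kPa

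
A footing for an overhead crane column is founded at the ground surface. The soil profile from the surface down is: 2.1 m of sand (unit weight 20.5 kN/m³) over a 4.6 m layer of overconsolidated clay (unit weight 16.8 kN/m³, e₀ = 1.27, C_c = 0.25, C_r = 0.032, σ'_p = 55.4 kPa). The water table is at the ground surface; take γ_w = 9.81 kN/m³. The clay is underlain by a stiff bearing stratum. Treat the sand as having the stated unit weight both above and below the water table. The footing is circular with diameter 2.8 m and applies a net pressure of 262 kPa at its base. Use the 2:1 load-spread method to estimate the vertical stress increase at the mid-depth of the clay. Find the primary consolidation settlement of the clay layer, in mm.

Mid-depth of clay below the ground surface: z = 2.1 + 4.6/2 = 4.4 m.
Total vertical stress at mid-clay: σ_v = 20.5×2.1 + 16.8×2.3 = 81.69 kPa.
Pore pressure: u = 9.81×(4.4 − 0) = 43.164 kPa.
Initial effective stress: σ'_0 = σ_v − u = 81.69 − 43.164 = 38.526 kPa.
Stress increase at mid-clay by the 2:1 spreading method:
Δσ ≈ qD²/(D+z)² = 262×2.8²/(2.8+4.4)² = 39.623 kPa
Final effective stress: σ'_f = 38.526 + 39.623 = 78.149 kPa.
σ'_f = 78.149 > σ'_p = 55.4 kPa, so the stress path crosses the preconsolidation pressure — recompression up to σ'_p, then virgin compression beyond:
S_c = H/(1+e₀)·[C_r·log₁₀(σ'_p/σ'_0) + C_c·log₁₀(σ'_f/σ'_p)]
    = 4.6/2.27 × [0.032×log₁₀(55.4/38.526) + 0.25×log₁₀(78.149/55.4)]
    = 2.0264 × [0.0050482 + 0.037353] = 0.08592 m

S_c ≈ 85.9 mm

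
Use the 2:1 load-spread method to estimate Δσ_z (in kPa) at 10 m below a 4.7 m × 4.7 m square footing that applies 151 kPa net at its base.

Δσ_z ≈ 15.4 kPa

By the 2:1 method the load spreads at 1 horizontal : 2 vertical, so at depth z the loaded area has grown by z in each plan dimension:
Δσ = qBL/((B+z)(L+z)) = 151×4.7×4.7/((4.7+10)(4.7+10)) = 15.436 kPa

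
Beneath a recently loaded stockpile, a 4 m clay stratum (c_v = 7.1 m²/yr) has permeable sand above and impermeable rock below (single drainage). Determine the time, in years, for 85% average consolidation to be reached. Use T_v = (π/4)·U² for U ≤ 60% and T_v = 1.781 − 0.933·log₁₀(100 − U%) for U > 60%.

Drainage path length: H_d = H = 4 m (single drainage).
U > 60%: T_v = 1.781 − 0.933·log₁₀(100 − 85) = 0.68371.
t = T_v·H_d²/c_v = 0.68371×4²/7.1 = 1.541 years.

t ≈ 1.54 years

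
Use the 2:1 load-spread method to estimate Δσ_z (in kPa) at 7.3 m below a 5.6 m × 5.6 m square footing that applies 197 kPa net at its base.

Δσ_z ≈ 37.1 kPa

By the 2:1 method the load spreads at 1 horizontal : 2 vertical, so at depth z the loaded area has grown by z in each plan dimension:
Δσ = qBL/((B+z)(L+z)) = 197×5.6×5.6/((5.6+7.3)(5.6+7.3)) = 37.125 kPa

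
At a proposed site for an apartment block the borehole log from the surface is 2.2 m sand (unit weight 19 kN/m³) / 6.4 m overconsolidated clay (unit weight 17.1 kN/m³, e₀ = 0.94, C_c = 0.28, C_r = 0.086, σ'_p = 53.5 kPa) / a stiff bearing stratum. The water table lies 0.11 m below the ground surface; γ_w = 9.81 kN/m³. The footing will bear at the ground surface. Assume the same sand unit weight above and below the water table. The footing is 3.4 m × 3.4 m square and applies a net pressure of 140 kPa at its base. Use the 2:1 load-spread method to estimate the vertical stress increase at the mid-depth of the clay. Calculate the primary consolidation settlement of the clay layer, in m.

Mid-depth of clay below the ground surface: z = 2.2 + 6.4/2 = 5.4 m.
Total vertical stress at mid-clay: σ_v = 19×2.2 + 17.1×3.2 = 96.52 kPa.
Pore pressure: u = 9.81×(5.4 − 0.11) = 51.895 kPa.
Initial effective stress: σ'_0 = σ_v − u = 96.52 − 51.895 = 44.625 kPa.
Stress increase at mid-clay by the 2:1 spreading method:
Δσ = qBL/((B+z)(L+z)) = 140×3.4×3.4/((3.4+5.4)(3.4+5.4)) = 20.899 kPa
Final effective stress: σ'_f = 44.625 + 20.899 = 65.524 kPa.
σ'_f = 65.524 > σ'_p = 53.5 kPa, so the stress path crosses the preconsolidation pressure — recompression up to σ'_p, then virgin compression beyond:
S_c = H/(1+e₀)·[C_r·log₁₀(σ'_p/σ'_0) + C_c·log₁₀(σ'_f/σ'_p)]
    = 6.4/1.94 × [0.086×log₁₀(53.5/44.625) + 0.28×log₁₀(65.524/53.5)]
    = 3.299 × [0.0067747 + 0.024653] = 0.1037 m

S_c ≈ 0.104 m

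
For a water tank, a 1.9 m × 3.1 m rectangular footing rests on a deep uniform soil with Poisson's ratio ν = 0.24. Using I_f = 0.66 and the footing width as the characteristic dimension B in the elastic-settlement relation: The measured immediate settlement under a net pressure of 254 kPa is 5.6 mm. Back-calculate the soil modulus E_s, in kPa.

E_s ≈ 53600 kPa

S_e = q·B·(1−ν²)/E_s · I_f  ⇒  E_s = q·B·(1−ν²)·I_f / S_e.
E_s = 254 × 1.9 × 0.9424 × 0.66 / 0.0056 = 53600 kPa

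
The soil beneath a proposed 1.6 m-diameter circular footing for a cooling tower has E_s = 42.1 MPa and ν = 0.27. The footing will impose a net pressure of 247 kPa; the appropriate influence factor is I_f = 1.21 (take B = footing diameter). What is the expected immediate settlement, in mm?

Immediate (elastic) settlement: S_e = q·B·(1−ν²)/E_s · I_f.
E_s = 42.1 MPa = 42100 kPa.
S_e = 247 × 1.6 × (1 − 0.27²) / 42100 × 1.21
    = 247 × 1.6 × 0.9271 / 42100 × 1.21
    = 0.01053 m = 10.53 mm

S_e ≈ 10.5 mm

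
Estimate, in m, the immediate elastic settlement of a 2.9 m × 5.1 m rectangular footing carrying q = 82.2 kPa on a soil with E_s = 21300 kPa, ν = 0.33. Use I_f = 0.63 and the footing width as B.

Immediate (elastic) settlement: S_e = q·B·(1−ν²)/E_s · I_f.
S_e = 82.2 × 2.9 × (1 − 0.33²) / 21300 × 0.63
    = 82.2 × 2.9 × 0.8911 / 21300 × 0.63
    = 0.006283 m

S_e ≈ 0.00628 m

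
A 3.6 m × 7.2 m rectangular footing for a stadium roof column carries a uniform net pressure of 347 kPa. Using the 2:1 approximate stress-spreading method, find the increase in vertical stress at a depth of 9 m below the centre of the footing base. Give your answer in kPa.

By the 2:1 method the load spreads at 1 horizontal : 2 vertical, so at depth z the loaded area has grown by z in each plan dimension:
Δσ = qBL/((B+z)(L+z)) = 347×3.6×7.2/((3.6+9)(7.2+9)) = 44.063 kPa

Δσ_z ≈ 44.1 kPa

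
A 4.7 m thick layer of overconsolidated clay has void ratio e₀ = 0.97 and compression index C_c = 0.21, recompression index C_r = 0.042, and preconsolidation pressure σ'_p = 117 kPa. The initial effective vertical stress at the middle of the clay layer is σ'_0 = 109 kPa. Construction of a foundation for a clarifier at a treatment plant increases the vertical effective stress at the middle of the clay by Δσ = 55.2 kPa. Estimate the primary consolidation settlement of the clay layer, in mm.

S_c ≈ 76.8 mm

Final effective stress: σ'_f = 109 + 55.2 = 164.2 kPa.
σ'_f = 164.2 > σ'_p = 117 kPa, so the stress path crosses the preconsolidation pressure — recompression up to σ'_p, then virgin compression beyond:
S_c = H/(1+e₀)·[C_r·log₁₀(σ'_p/σ'_0) + C_c·log₁₀(σ'_f/σ'_p)]
    = 4.7/1.97 × [0.042×log₁₀(117/109) + 0.21×log₁₀(164.2/117)]
    = 2.3858 × [0.0012919 + 0.030909] = 0.07682 m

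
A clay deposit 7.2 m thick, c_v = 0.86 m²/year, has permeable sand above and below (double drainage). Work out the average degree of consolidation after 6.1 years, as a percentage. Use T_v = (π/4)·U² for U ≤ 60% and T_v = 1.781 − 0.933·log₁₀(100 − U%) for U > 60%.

Drainage path length: H_d = H/2 = 3.6 m (double drainage).
T_v = c_v·t/H_d² = 0.86×6.1/3.6² = 0.40478.
T_v = 0.40478 corresponds to the U > 60% branch:
U = 1 − 10^((1.781 − T_v)/0.933)/100 = 0.7014

U ≈ 70.1 %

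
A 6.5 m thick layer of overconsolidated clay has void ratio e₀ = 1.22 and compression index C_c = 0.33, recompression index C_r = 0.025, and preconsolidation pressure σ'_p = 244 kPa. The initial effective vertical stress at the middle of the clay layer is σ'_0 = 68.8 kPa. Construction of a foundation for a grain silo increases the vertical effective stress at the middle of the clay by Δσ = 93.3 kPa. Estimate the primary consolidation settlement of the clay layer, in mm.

Final effective stress: σ'_f = 68.8 + 93.3 = 162.1 kPa.
σ'_f = 162.1 ≤ σ'_p = 244 kPa, so the clay remains overconsolidated and only the recompression index applies:
S_c = C_r·H/(1+e₀)·log₁₀(σ'_f/σ'_0) = 0.025×6.5/2.22×log₁₀(162.1/68.8)
    = 0.073198 × 0.37219 = 0.02724 m

S_c ≈ 27.2 mm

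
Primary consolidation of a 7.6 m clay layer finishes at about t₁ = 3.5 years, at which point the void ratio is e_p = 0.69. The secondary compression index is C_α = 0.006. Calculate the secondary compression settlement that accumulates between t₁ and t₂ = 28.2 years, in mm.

Secondary compression: S_s = C_α·H/(1+e_p)·log₁₀(t₂/t₁)
S_s = 0.006×7.6/(1+0.69)×log₁₀(28.2/3.5)
    = 0.02698 × 0.9062 = 0.02445 m

S_s ≈ 24.5 mm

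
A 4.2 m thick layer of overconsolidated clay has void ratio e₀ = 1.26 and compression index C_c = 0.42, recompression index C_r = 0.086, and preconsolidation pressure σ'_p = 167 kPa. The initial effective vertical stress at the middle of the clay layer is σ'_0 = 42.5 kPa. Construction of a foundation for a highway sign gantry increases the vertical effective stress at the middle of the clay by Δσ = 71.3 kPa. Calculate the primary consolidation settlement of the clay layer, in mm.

Final effective stress: σ'_f = 42.5 + 71.3 = 113.8 kPa.
σ'_f = 113.8 ≤ σ'_p = 167 kPa, so the clay remains overconsolidated and only the recompression index applies:
S_c = C_r·H/(1+e₀)·log₁₀(σ'_f/σ'_0) = 0.086×4.2/2.26×log₁₀(113.8/42.5)
    = 0.15982 × 0.42775 = 0.06836 m

S_c ≈ 68.4 mm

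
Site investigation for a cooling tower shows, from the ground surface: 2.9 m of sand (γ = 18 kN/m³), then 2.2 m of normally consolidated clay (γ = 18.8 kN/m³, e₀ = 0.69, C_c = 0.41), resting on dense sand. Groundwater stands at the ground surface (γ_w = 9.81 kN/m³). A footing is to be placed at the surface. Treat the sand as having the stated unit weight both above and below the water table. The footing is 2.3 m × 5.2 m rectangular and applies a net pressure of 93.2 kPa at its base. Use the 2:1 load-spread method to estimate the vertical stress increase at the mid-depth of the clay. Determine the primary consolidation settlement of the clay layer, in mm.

S_c ≈ 105 mm

Mid-depth of clay below the ground surface: z = 2.9 + 2.2/2 = 4 m.
Total vertical stress at mid-clay: σ_v = 18×2.9 + 18.8×1.1 = 72.88 kPa.
Pore pressure: u = 9.81×(4 − 0) = 39.24 kPa.
Initial effective stress: σ'_0 = σ_v − u = 72.88 − 39.24 = 33.64 kPa.
Stress increase at mid-clay by the 2:1 spreading method:
Δσ = qBL/((B+z)(L+z)) = 93.2×2.3×5.2/((2.3+4)(5.2+4)) = 19.232 kPa
Final effective stress: σ'_f = σ'_0 + Δσ = 33.64 + 19.232 = 52.872 kPa.
Normally consolidated clay, so the full stress increment lies on the virgin compression line:
S_c = C_c·H/(1+e₀)·log₁₀(σ'_f/σ'_0) = 0.41×2.2/(1+0.69)×log₁₀(52.872/33.64)
    = 0.53373 × 0.19637 = 0.1048 m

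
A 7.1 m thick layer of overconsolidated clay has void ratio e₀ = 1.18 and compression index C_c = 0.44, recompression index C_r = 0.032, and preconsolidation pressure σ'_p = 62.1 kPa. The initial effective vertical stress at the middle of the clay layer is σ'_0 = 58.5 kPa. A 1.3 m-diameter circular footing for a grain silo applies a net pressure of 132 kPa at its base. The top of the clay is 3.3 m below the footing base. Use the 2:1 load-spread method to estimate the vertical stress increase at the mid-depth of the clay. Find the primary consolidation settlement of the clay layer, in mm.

Mid-depth of clay below the footing base: z = 3.3 + 7.1/2 = 6.85 m.
Stress increase at mid-clay by the 2:1 spreading method:
Δσ ≈ qD²/(D+z)² = 132×1.3²/(1.3+6.85)² = 3.3585 kPa
Final effective stress: σ'_f = 58.5 + 3.3585 = 61.858 kPa.
σ'_f = 61.858 ≤ σ'_p = 62.1 kPa, so the clay remains overconsolidated and only the recompression index applies:
S_c = C_r·H/(1+e₀)·log₁₀(σ'_f/σ'_0) = 0.032×7.1/2.18×log₁₀(61.858/58.5)
    = 0.10422 × 0.02424 = 0.002526 m

S_c ≈ 2.53 mm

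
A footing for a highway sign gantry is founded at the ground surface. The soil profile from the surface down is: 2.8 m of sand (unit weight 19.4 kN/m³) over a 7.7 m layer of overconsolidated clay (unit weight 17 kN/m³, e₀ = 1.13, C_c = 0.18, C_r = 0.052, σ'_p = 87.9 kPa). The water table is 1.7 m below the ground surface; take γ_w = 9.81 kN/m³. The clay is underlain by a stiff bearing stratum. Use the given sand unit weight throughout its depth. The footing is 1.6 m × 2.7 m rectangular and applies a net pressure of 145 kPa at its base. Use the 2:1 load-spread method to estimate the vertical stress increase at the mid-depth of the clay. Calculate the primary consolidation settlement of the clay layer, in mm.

Mid-depth of clay below the ground surface: z = 2.8 + 7.7/2 = 6.65 m.
Total vertical stress at mid-clay: σ_v = 19.4×2.8 + 17×3.85 = 119.77 kPa.
Pore pressure: u = 9.81×(6.65 − 1.7) = 48.56 kPa.
Initial effective stress: σ'_0 = σ_v − u = 119.77 − 48.56 = 71.21 kPa.
Stress increase at mid-clay by the 2:1 spreading method:
Δσ = qBL/((B+z)(L+z)) = 145×1.6×2.7/((1.6+6.65)(2.7+6.65)) = 8.1206 kPa
Final effective stress: σ'_f = 71.21 + 8.1206 = 79.331 kPa.
σ'_f = 79.331 ≤ σ'_p = 87.9 kPa, so the clay remains overconsolidated and only the recompression index applies:
S_c = C_r·H/(1+e₀)·log₁₀(σ'_f/σ'_0) = 0.052×7.7/2.13×log₁₀(79.331/71.21)
    = 0.18798 × 0.046902 = 0.008817 m

S_c ≈ 8.82 mm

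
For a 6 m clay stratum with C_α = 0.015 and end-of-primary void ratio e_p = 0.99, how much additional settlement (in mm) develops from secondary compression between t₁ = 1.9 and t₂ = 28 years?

Secondary compression: S_s = C_α·H/(1+e_p)·log₁₀(t₂/t₁)
S_s = 0.015×6/(1+0.99)×log₁₀(28/1.9)
    = 0.04523 × 1.168 = 0.05284 m

S_s ≈ 52.8 mm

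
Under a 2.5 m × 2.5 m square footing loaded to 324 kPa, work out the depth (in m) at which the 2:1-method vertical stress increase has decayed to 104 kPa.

z ≈ 1.91 m

2:1 spreading — at depth z the loaded area has grown by z in each plan dimension:
qB²/(B+z)² = Δσ_z ⇒ z = B(√(q/Δσ_z) − 1) = 2.5×(√(324/104) − 1) = 1.913 m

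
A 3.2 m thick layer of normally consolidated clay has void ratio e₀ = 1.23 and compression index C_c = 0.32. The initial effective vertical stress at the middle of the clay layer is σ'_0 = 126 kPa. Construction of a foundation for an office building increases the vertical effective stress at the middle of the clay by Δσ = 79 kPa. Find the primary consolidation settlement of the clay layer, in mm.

Final effective stress: σ'_f = σ'_0 + Δσ = 126 + 79 = 205 kPa.
Normally consolidated clay, so the full stress increment lies on the virgin compression line:
S_c = C_c·H/(1+e₀)·log₁₀(σ'_f/σ'_0) = 0.32×3.2/(1+1.23)×log₁₀(205/126)
    = 0.45919 × 0.21138 = 0.09706 m

S_c ≈ 97.1 mm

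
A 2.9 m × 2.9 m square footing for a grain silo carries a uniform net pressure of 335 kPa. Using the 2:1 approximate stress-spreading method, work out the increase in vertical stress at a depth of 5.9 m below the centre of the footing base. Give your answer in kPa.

Δσ_z ≈ 36.4 kPa

By the 2:1 method the load spreads at 1 horizontal : 2 vertical, so at depth z the loaded area has grown by z in each plan dimension:
Δσ = qBL/((B+z)(L+z)) = 335×2.9×2.9/((2.9+5.9)(2.9+5.9)) = 36.381 kPa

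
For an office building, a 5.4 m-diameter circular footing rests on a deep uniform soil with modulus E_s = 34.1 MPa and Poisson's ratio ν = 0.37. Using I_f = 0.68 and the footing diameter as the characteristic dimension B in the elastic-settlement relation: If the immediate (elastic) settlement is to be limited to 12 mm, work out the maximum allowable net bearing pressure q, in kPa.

E_s = 34.1 MPa = 34100 kPa.
S_e = q·B·(1−ν²)/E_s · I_f  ⇒  q = S_e·E_s / (B·(1−ν²)·I_f).
q = 0.012 × 34100 / (5.4 × 0.8631 × 0.68) = 129.1 kPa

q ≈ 129 kPa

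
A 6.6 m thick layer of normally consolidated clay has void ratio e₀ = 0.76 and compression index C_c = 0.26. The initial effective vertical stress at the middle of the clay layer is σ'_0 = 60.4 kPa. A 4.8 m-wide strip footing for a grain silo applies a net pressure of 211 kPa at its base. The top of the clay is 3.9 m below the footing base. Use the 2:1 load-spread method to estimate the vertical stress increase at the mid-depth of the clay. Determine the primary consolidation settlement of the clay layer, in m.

S_c ≈ 0.37 m

Mid-depth of clay below the footing base: z = 3.9 + 6.6/2 = 7.2 m.
Stress increase at mid-clay by the 2:1 spreading method:
Δσ = qB/(B+z) = 211×4.8/(4.8+7.2) = 84.4 kPa
Final effective stress: σ'_f = σ'_0 + Δσ = 60.4 + 84.4 = 144.8 kPa.
Normally consolidated clay, so the full stress increment lies on the virgin compression line:
S_c = C_c·H/(1+e₀)·log₁₀(σ'_f/σ'_0) = 0.26×6.6/(1+0.76)×log₁₀(144.8/60.4)
    = 0.975 × 0.37973 = 0.3702 m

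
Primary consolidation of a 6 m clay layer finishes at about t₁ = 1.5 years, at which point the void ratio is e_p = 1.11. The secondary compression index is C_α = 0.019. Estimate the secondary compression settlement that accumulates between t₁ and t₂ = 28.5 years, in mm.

Secondary compression: S_s = C_α·H/(1+e_p)·log₁₀(t₂/t₁)
S_s = 0.019×6/(1+1.11)×log₁₀(28.5/1.5)
    = 0.05403 × 1.279 = 0.06909 m

S_s ≈ 69.1 mm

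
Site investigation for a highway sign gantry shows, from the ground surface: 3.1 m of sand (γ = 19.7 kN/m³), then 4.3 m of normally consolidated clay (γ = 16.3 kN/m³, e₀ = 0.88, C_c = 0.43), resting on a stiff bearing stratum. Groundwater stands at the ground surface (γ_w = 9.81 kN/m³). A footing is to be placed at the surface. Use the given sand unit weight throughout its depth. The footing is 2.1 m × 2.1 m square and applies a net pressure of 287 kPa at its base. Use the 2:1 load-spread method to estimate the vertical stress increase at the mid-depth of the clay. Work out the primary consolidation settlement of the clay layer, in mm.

S_c ≈ 180 mm

Mid-depth of clay below the ground surface: z = 3.1 + 4.3/2 = 5.25 m.
Total vertical stress at mid-clay: σ_v = 19.7×3.1 + 16.3×2.15 = 96.115 kPa.
Pore pressure: u = 9.81×(5.25 − 0) = 51.503 kPa.
Initial effective stress: σ'_0 = σ_v − u = 96.115 − 51.503 = 44.612 kPa.
Stress increase at mid-clay by the 2:1 spreading method:
Δσ = qBL/((B+z)(L+z)) = 287×2.1×2.1/((2.1+5.25)(2.1+5.25)) = 23.429 kPa
Final effective stress: σ'_f = σ'_0 + Δσ = 44.612 + 23.429 = 68.041 kPa.
Normally consolidated clay, so the full stress increment lies on the virgin compression line:
S_c = C_c·H/(1+e₀)·log₁₀(σ'_f/σ'_0) = 0.43×4.3/(1+0.88)×log₁₀(68.041/44.612)
    = 0.98351 × 0.18332 = 0.1803 m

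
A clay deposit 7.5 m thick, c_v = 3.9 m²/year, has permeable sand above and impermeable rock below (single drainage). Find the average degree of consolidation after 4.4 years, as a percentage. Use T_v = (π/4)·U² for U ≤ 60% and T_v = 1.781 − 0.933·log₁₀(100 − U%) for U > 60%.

Drainage path length: H_d = H = 7.5 m (single drainage).
T_v = c_v·t/H_d² = 3.9×4.4/7.5² = 0.30507.
T_v = 0.30507 corresponds to the U > 60% branch:
U = 1 − 10^((1.781 − T_v)/0.933)/100 = 0.6181

U ≈ 61.8 %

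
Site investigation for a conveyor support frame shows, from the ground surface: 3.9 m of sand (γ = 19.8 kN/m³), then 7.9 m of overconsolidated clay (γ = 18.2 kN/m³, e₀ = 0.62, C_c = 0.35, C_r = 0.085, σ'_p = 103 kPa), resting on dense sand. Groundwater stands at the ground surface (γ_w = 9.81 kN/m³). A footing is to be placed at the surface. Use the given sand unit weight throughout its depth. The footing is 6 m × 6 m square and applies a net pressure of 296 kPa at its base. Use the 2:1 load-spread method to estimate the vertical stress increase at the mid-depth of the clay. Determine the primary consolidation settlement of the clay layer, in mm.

Mid-depth of clay below the ground surface: z = 3.9 + 7.9/2 = 7.85 m.
Total vertical stress at mid-clay: σ_v = 19.8×3.9 + 18.2×3.95 = 149.11 kPa.
Pore pressure: u = 9.81×(7.85 − 0) = 77.008 kPa.
Initial effective stress: σ'_0 = σ_v − u = 149.11 − 77.008 = 72.102 kPa.
Stress increase at mid-clay by the 2:1 spreading method:
Δσ = qBL/((B+z)(L+z)) = 296×6×6/((6+7.85)(6+7.85)) = 55.551 kPa
Final effective stress: σ'_f = 72.102 + 55.551 = 127.65 kPa.
σ'_f = 127.65 > σ'_p = 103 kPa, so the stress path crosses the preconsolidation pressure — recompression up to σ'_p, then virgin compression beyond:
S_c = H/(1+e₀)·[C_r·log₁₀(σ'_p/σ'_0) + C_c·log₁₀(σ'_f/σ'_p)]
    = 7.9/1.62 × [0.085×log₁₀(103/72.102) + 0.35×log₁₀(127.65/103)]
    = 4.8765 × [0.013166 + 0.032614] = 0.2232 m

S_c ≈ 223 mm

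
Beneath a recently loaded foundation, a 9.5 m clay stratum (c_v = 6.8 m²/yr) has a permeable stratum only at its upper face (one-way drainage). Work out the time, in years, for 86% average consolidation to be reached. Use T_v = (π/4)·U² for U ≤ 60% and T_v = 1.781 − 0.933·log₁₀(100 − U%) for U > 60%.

t ≈ 9.45 years

Drainage path length: H_d = H = 9.5 m (single drainage).
U > 60%: T_v = 1.781 − 0.933·log₁₀(100 − 86) = 0.71166.
t = T_v·H_d²/c_v = 0.71166×9.5²/6.8 = 9.445 years.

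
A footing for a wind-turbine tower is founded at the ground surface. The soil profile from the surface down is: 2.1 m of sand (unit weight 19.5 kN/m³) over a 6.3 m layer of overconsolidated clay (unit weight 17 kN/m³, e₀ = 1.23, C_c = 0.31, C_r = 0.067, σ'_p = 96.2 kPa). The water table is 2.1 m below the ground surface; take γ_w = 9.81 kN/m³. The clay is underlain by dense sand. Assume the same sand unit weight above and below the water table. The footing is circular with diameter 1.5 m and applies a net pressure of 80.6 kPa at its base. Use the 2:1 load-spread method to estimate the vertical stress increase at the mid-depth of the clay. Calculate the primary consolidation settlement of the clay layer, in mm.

Mid-depth of clay below the ground surface: z = 2.1 + 6.3/2 = 5.25 m.
Total vertical stress at mid-clay: σ_v = 19.5×2.1 + 17×3.15 = 94.5 kPa.
Pore pressure: u = 9.81×(5.25 − 2.1) = 30.902 kPa.
Initial effective stress: σ'_0 = σ_v − u = 94.5 − 30.902 = 63.598 kPa.
Stress increase at mid-clay by the 2:1 spreading method:
Δσ ≈ qD²/(D+z)² = 80.6×1.5²/(1.5+5.25)² = 3.9802 kPa
Final effective stress: σ'_f = 63.598 + 3.9802 = 67.578 kPa.
σ'_f = 67.578 ≤ σ'_p = 96.2 kPa, so the clay remains overconsolidated and only the recompression index applies:
S_c = C_r·H/(1+e₀)·log₁₀(σ'_f/σ'_0) = 0.067×6.3/2.23×log₁₀(67.578/63.598)
    = 0.18928 × 0.026362 = 0.00499 m

S_c ≈ 4.99 mm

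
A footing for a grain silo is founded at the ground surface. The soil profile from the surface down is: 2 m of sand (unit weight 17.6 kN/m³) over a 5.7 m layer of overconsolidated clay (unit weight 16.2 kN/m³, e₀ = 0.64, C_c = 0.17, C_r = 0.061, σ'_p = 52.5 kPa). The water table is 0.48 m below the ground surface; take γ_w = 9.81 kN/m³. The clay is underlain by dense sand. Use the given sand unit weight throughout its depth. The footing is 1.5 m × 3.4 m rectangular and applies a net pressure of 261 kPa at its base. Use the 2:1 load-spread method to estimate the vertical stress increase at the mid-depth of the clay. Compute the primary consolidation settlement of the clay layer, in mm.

Mid-depth of clay below the ground surface: z = 2 + 5.7/2 = 4.85 m.
Total vertical stress at mid-clay: σ_v = 17.6×2 + 16.2×2.85 = 81.37 kPa.
Pore pressure: u = 9.81×(4.85 − 0.48) = 42.87 kPa.
Initial effective stress: σ'_0 = σ_v − u = 81.37 − 42.87 = 38.5 kPa.
Stress increase at mid-clay by the 2:1 spreading method:
Δσ = qBL/((B+z)(L+z)) = 261×1.5×3.4/((1.5+4.85)(3.4+4.85)) = 25.409 kPa
Final effective stress: σ'_f = 38.5 + 25.409 = 63.909 kPa.
σ'_f = 63.909 > σ'_p = 52.5 kPa, so the stress path crosses the preconsolidation pressure — recompression up to σ'_p, then virgin compression beyond:
S_c = H/(1+e₀)·[C_r·log₁₀(σ'_p/σ'_0) + C_c·log₁₀(σ'_f/σ'_p)]
    = 5.7/1.64 × [0.061×log₁₀(52.5/38.5) + 0.17×log₁₀(63.909/52.5)]
    = 3.4756 × [0.0082166 + 0.014518] = 0.07902 m

S_c ≈ 79 mm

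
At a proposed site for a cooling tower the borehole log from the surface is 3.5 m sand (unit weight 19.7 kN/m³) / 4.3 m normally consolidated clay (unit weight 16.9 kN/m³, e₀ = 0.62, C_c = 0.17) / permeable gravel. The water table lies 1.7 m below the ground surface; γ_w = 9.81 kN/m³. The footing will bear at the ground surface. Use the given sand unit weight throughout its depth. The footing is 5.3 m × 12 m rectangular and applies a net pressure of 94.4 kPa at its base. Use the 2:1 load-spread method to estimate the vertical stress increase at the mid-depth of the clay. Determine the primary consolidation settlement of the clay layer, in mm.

Mid-depth of clay below the ground surface: z = 3.5 + 4.3/2 = 5.65 m.
Total vertical stress at mid-clay: σ_v = 19.7×3.5 + 16.9×2.15 = 105.28 kPa.
Pore pressure: u = 9.81×(5.65 − 1.7) = 38.75 kPa.
Initial effective stress: σ'_0 = σ_v − u = 105.28 − 38.75 = 66.53 kPa.
Stress increase at mid-clay by the 2:1 spreading method:
Δσ = qBL/((B+z)(L+z)) = 94.4×5.3×12/((5.3+5.65)(12+5.65)) = 31.065 kPa
Final effective stress: σ'_f = σ'_0 + Δσ = 66.53 + 31.065 = 97.595 kPa.
Normally consolidated clay, so the full stress increment lies on the virgin compression line:
S_c = C_c·H/(1+e₀)·log₁₀(σ'_f/σ'_0) = 0.17×4.3/(1+0.62)×log₁₀(97.595/66.53)
    = 0.45123 × 0.16641 = 0.07509 m

S_c ≈ 75.1 mm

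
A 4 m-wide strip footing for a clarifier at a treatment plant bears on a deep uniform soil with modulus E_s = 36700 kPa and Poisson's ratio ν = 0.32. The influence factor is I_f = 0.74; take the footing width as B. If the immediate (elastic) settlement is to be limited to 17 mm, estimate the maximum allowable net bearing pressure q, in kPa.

q ≈ 235 kPa

S_e = q·B·(1−ν²)/E_s · I_f  ⇒  q = S_e·E_s / (B·(1−ν²)·I_f).
q = 0.017 × 36700 / (4 × 0.8976 × 0.74) = 234.8 kPa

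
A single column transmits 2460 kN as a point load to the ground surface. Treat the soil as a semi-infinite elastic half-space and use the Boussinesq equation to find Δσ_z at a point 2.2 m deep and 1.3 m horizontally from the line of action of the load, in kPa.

Boussinesq vertical stress below a point load on an elastic half-space:
Δσ_z = 3P/(2πz²) · [1 + (r/z)²]^(−5/2)
r/z = 1.3/2.2 = 0.59091; [1+(r/z)²]^(−5/2) = 0.47297.
Δσ_z = 3×2460/(2π×2.2²) × 0.47297 = 242.68 × 0.47297 = 114.8 kPa

Δσ_z ≈ 115 kPa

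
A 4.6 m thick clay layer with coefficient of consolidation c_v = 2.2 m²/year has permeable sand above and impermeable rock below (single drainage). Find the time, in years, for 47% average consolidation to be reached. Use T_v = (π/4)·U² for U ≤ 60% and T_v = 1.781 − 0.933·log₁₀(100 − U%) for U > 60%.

t ≈ 1.67 years

Drainage path length: H_d = H = 4.6 m (single drainage).
U ≤ 60%: T_v = (π/4)·U² = (π/4)×0.47² = 0.17349.
t = T_v·H_d²/c_v = 0.17349×4.6²/2.2 = 1.669 years.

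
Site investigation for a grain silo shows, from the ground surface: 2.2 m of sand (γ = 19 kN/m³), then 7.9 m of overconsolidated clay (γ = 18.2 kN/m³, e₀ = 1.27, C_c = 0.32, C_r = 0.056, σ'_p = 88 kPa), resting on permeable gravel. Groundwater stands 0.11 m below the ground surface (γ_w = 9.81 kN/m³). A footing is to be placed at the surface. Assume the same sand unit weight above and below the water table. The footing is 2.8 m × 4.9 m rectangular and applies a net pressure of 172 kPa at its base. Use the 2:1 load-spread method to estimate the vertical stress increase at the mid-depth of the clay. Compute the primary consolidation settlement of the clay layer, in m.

S_c ≈ 0.0308 m

Mid-depth of clay below the ground surface: z = 2.2 + 7.9/2 = 6.15 m.
Total vertical stress at mid-clay: σ_v = 19×2.2 + 18.2×3.95 = 113.69 kPa.
Pore pressure: u = 9.81×(6.15 − 0.11) = 59.252 kPa.
Initial effective stress: σ'_0 = σ_v − u = 113.69 − 59.252 = 54.438 kPa.
Stress increase at mid-clay by the 2:1 spreading method:
Δσ = qBL/((B+z)(L+z)) = 172×2.8×4.9/((2.8+6.15)(4.9+6.15)) = 23.861 kPa
Final effective stress: σ'_f = 54.438 + 23.861 = 78.299 kPa.
σ'_f = 78.299 ≤ σ'_p = 88 kPa, so the clay remains overconsolidated and only the recompression index applies:
S_c = C_r·H/(1+e₀)·log₁₀(σ'_f/σ'_0) = 0.056×7.9/2.27×log₁₀(78.299/54.438)
    = 0.19489 × 0.15785 = 0.03076 m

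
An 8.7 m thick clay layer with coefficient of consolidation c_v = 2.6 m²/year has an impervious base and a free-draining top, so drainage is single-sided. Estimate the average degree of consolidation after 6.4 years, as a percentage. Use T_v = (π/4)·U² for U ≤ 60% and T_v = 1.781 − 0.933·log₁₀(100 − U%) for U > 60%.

Drainage path length: H_d = H = 8.7 m (single drainage).
T_v = c_v·t/H_d² = 2.6×6.4/8.7² = 0.21984.
T_v = 0.21984 corresponds to the U ≤ 60% branch:
U = √(4T_v/π) = 0.5291

U ≈ 52.9 %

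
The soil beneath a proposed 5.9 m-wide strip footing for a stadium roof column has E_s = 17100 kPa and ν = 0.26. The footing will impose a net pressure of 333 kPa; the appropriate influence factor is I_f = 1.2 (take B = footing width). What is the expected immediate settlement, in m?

Immediate (elastic) settlement: S_e = q·B·(1−ν²)/E_s · I_f.
S_e = 333 × 5.9 × (1 − 0.26²) / 17100 × 1.2
    = 333 × 5.9 × 0.9324 / 17100 × 1.2
    = 0.1286 m

S_e ≈ 0.129 m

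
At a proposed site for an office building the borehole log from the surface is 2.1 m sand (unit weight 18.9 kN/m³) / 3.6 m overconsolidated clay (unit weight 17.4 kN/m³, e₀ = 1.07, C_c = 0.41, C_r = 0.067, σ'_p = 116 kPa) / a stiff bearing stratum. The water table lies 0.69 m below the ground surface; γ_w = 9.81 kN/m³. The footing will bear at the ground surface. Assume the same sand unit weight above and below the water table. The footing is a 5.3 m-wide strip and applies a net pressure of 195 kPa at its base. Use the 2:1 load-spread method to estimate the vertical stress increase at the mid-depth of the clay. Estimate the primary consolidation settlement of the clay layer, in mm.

Mid-depth of clay below the ground surface: z = 2.1 + 3.6/2 = 3.9 m.
Total vertical stress at mid-clay: σ_v = 18.9×2.1 + 17.4×1.8 = 71.01 kPa.
Pore pressure: u = 9.81×(3.9 − 0.69) = 31.49 kPa.
Initial effective stress: σ'_0 = σ_v − u = 71.01 − 31.49 = 39.52 kPa.
Stress increase at mid-clay by the 2:1 spreading method:
Δσ = qB/(B+z) = 195×5.3/(5.3+3.9) = 112.34 kPa
Final effective stress: σ'_f = 39.52 + 112.34 = 151.86 kPa.
σ'_f = 151.86 > σ'_p = 116 kPa, so the stress path crosses the preconsolidation pressure — recompression up to σ'_p, then virgin compression beyond:
S_c = H/(1+e₀)·[C_r·log₁₀(σ'_p/σ'_0) + C_c·log₁₀(σ'_f/σ'_p)]
    = 3.6/2.07 × [0.067×log₁₀(116/39.52) + 0.41×log₁₀(151.86/116)]
    = 1.7391 × [0.031332 + 0.047964] = 0.1379 m

S_c ≈ 138 mm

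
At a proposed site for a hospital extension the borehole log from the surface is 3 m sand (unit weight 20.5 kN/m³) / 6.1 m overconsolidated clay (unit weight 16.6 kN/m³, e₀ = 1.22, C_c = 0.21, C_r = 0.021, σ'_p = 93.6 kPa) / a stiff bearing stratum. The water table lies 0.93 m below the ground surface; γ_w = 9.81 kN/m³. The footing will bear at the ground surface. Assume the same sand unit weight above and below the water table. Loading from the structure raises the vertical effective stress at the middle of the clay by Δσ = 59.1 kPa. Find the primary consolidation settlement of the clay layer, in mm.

Mid-depth of clay below the ground surface: z = 3 + 6.1/2 = 6.05 m.
Total vertical stress at mid-clay: σ_v = 20.5×3 + 16.6×3.05 = 112.13 kPa.
Pore pressure: u = 9.81×(6.05 − 0.93) = 50.227 kPa.
Initial effective stress: σ'_0 = σ_v − u = 112.13 − 50.227 = 61.903 kPa.
Final effective stress: σ'_f = 61.903 + 59.1 = 121 kPa.
σ'_f = 121 > σ'_p = 93.6 kPa, so the stress path crosses the preconsolidation pressure — recompression up to σ'_p, then virgin compression beyond:
S_c = H/(1+e₀)·[C_r·log₁₀(σ'_p/σ'_0) + C_c·log₁₀(σ'_f/σ'_p)]
    = 6.1/2.22 × [0.021×log₁₀(93.6/61.903) + 0.21×log₁₀(121/93.6)]
    = 2.7477 × [0.0037708 + 0.023417] = 0.0747 m

S_c ≈ 74.7 mm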